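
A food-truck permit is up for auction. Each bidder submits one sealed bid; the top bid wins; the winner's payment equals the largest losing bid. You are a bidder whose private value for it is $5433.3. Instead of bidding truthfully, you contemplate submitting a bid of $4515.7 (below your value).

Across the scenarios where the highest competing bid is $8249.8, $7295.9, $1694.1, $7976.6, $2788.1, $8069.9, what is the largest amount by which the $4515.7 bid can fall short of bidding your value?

$8249.8: same outcome either way → loss $0.
$7295.9: same outcome either way → loss $0.
$1694.1: same outcome either way → loss $0.
$7976.6: same outcome either way → loss $0.
$2788.1: same outcome either way → loss $0.
$8069.9: same outcome either way → loss $0.
Maximum loss: $0.

$0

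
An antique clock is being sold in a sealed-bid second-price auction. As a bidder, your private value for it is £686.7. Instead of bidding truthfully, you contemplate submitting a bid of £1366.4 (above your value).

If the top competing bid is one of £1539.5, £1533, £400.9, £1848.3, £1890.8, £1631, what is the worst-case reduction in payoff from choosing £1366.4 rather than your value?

£0

£1539.5: same outcome either way → loss £0.
£1533: same outcome either way → loss £0.
£400.9: same outcome either way → loss £0.
£1848.3: same outcome either way → loss £0.
£1890.8: same outcome either way → loss £0.
£1631: same outcome either way → loss £0.
Maximum loss: £0.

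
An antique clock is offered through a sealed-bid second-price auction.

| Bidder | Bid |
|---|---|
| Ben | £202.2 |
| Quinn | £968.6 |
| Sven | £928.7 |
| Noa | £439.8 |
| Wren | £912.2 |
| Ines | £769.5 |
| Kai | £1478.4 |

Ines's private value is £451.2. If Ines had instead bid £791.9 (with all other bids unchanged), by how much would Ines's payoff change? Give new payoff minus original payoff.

The highest bid among the other bidders is £1478.4; Ines's bid doesn't change that.
Original bid £769.5: Ines is not highest (top rival bid is £1478.4); payoff £0.
Alternative bid £791.9: Ines is not highest (top rival bid is £1478.4); payoff £0.
Change in payoff = £0 − (£0) = £0.

£0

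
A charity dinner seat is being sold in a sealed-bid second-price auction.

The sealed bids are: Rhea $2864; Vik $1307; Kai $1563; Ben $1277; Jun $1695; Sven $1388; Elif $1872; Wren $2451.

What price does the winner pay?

$2451

Highest bid: Rhea at $2864, so Rhea wins.
Second-highest bid: Wren at $2451 — that is the price the winner pays.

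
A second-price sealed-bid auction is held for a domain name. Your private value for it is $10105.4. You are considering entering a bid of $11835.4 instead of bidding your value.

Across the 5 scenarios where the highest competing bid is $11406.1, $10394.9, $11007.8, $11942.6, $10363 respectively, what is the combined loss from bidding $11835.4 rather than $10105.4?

The deviation costs you only when the competing bid falls strictly between $10105.4 and $11835.4; elsewhere both bids give the same outcome.
$11406.1: truthful payoff $0, deviation payoff −$1300.7 → loss $1300.7.
$10394.9: truthful payoff $0, deviation payoff −$289.5 → loss $289.5.
$11007.8: truthful payoff $0, deviation payoff −$902.4 → loss $902.4.
$11942.6: outcomes coincide → loss $0.
$10363: truthful payoff $0, deviation payoff −$257.6 → loss $257.6.
Total loss = $1300.7 + $289.5 + $902.4 + $257.6 = $2750.2.

$2750.2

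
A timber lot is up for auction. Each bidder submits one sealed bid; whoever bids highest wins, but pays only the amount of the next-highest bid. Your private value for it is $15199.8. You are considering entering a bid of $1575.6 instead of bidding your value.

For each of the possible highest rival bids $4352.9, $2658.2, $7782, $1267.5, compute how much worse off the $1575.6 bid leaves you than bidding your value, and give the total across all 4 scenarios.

$30806.3

The deviation costs you only when the competing bid falls strictly between $1575.6 and $15199.8; elsewhere both bids give the same outcome.
$4352.9: truthful payoff $10846.9, deviation payoff $0 → loss $10846.9.
$2658.2: truthful payoff $12541.6, deviation payoff $0 → loss $12541.6.
$7782: truthful payoff $7417.8, deviation payoff $0 → loss $7417.8.
$1267.5: outcomes coincide → loss $0.
Total loss = $10846.9 + $12541.6 + $7417.8 = $30806.3.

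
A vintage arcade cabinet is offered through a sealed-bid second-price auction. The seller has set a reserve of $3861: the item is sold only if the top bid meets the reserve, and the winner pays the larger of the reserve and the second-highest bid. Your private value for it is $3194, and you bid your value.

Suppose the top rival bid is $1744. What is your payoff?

$0

Your bid $3194 is the highest bid but falls below the reserve $3861, so the item goes unsold. Payoff $0.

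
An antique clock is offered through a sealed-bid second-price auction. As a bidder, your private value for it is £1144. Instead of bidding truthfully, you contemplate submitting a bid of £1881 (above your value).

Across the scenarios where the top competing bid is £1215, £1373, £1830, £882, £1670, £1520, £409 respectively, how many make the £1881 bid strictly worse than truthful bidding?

5

The deviation hurts exactly when the highest competing bid lies strictly between £1144 and £1881 — overbidding then wins at a price above your value.
£1215: inside the interval → strictly worse (loss £71).
£1373: inside the interval → strictly worse (loss £229).
£1830: inside the interval → strictly worse (loss £686).
£882: below both → same outcome either way.
£1670: inside the interval → strictly worse (loss £526).
£1520: inside the interval → strictly worse (loss £376).
£409: below both → same outcome either way.
Count: 5.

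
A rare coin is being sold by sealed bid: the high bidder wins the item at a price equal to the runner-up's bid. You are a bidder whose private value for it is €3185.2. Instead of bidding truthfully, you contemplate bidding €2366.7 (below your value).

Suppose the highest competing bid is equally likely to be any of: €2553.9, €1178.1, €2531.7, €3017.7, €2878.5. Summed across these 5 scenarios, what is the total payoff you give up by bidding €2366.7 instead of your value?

€1759

The deviation costs you only when the competing bid falls strictly between €2366.7 and €3185.2; elsewhere both bids give the same outcome.
€2553.9: truthful payoff €631.3, deviation payoff €0 → loss €631.3.
€1178.1: outcomes coincide → loss €0.
€2531.7: truthful payoff €653.5, deviation payoff €0 → loss €653.5.
€3017.7: truthful payoff €167.5, deviation payoff €0 → loss €167.5.
€2878.5: truthful payoff €306.7, deviation payoff €0 → loss €306.7.
Total loss = €631.3 + €653.5 + €167.5 + €306.7 = €1759.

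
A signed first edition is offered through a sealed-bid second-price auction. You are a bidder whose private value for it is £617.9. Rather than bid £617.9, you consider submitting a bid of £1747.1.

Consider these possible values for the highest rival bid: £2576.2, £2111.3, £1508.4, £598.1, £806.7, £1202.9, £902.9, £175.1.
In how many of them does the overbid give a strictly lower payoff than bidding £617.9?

4

The deviation hurts exactly when the highest competing bid lies strictly between £617.9 and £1747.1 — overbidding then wins at a price above your value.
£2576.2: above both → same outcome either way.
£2111.3: above both → same outcome either way.
£1508.4: inside the interval → strictly worse (loss £890.5).
£598.1: below both → same outcome either way.
£806.7: inside the interval → strictly worse (loss £188.8).
£1202.9: inside the interval → strictly worse (loss £585).
£902.9: inside the interval → strictly worse (loss £285).
£175.1: below both → same outcome either way.
Count: 4.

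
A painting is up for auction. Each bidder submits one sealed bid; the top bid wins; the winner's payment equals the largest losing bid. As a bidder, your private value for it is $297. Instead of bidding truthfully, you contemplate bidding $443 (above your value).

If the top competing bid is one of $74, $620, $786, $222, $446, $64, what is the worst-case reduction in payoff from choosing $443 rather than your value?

$74: same outcome either way → loss $0.
$620: same outcome either way → loss $0.
$786: same outcome either way → loss $0.
$222: same outcome either way → loss $0.
$446: same outcome either way → loss $0.
$64: same outcome either way → loss $0.
Maximum loss: $0.

$0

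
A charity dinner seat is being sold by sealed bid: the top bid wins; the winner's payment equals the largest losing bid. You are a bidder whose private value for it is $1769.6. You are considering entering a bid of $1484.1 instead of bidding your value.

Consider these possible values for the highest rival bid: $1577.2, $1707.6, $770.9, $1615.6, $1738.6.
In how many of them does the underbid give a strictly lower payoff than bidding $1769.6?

The deviation hurts exactly when the highest competing bid lies strictly between $1484.1 and $1769.6 — underbidding then forfeits a profitable win.
$1577.2: inside the interval → strictly worse (loss $192.4).
$1707.6: inside the interval → strictly worse (loss $62).
$770.9: below both → same outcome either way.
$1615.6: inside the interval → strictly worse (loss $154).
$1738.6: inside the interval → strictly worse (loss $31).
Count: 4.

4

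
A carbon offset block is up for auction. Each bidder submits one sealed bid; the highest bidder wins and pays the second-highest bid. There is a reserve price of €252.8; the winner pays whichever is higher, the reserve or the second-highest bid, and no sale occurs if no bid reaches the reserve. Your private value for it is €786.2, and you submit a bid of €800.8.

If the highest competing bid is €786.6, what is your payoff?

Your bid €800.8 is the highest and exceeds the reserve.
Price = max(second-highest bid, reserve) = max(€786.6, €252.8) = €786.6.
Payoff = €786.2 − €786.6 = −€0.4.

−€0.4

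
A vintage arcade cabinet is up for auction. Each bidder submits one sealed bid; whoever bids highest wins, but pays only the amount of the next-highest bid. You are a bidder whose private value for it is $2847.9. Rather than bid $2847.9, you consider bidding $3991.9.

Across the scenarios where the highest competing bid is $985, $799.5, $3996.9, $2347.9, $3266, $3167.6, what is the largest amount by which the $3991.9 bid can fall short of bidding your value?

$985: same outcome either way → loss $0.
$799.5: same outcome either way → loss $0.
$3996.9: same outcome either way → loss $0.
$2347.9: same outcome either way → loss $0.
$3266: truthful gives $0, deviation gives −$418.1 → loss $418.1.
$3167.6: truthful gives $0, deviation gives −$319.7 → loss $319.7.
Maximum loss: $418.1.

$418.1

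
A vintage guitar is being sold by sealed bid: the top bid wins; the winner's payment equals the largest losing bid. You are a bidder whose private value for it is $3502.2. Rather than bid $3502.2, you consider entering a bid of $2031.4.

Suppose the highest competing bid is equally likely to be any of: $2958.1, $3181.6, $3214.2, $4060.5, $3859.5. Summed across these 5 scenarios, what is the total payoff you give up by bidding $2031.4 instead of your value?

The deviation costs you only when the competing bid falls strictly between $2031.4 and $3502.2; elsewhere both bids give the same outcome.
$2958.1: truthful payoff $544.1, deviation payoff $0 → loss $544.1.
$3181.6: truthful payoff $320.6, deviation payoff $0 → loss $320.6.
$3214.2: truthful payoff $288, deviation payoff $0 → loss $288.
$4060.5: outcomes coincide → loss $0.
$3859.5: outcomes coincide → loss $0.
Total loss = $544.1 + $320.6 + $288 = $1152.7.

$1152.7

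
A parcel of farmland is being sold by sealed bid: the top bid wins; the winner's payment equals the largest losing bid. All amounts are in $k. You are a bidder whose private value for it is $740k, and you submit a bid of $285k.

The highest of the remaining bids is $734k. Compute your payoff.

Your bid $285k is below the highest competing bid $734k, so you lose.
A losing bidder pays nothing and receives nothing: payoff = $0k.

$0k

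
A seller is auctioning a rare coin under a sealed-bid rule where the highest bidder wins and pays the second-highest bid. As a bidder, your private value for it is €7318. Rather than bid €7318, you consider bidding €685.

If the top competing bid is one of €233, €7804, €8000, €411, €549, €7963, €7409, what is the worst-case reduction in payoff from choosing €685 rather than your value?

€0

€233: same outcome either way → loss €0.
€7804: same outcome either way → loss €0.
€8000: same outcome either way → loss €0.
€411: same outcome either way → loss €0.
€549: same outcome either way → loss €0.
€7963: same outcome either way → loss €0.
€7409: same outcome either way → loss €0.
Maximum loss: €0.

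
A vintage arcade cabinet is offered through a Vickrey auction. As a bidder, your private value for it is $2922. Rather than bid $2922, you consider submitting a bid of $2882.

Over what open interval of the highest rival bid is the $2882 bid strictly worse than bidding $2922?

If the competing bid is below $2882, both bids win at the same price — no difference.
If it is above $2922, both bids lose — no difference.
If it lies strictly between $2882 and $2922, bidding your value wins at a price below your value (positive payoff) while bidding $2882 loses (payoff 0).
So the deviation strictly hurts on the open interval ($2882, $2922).

($2882, $2922)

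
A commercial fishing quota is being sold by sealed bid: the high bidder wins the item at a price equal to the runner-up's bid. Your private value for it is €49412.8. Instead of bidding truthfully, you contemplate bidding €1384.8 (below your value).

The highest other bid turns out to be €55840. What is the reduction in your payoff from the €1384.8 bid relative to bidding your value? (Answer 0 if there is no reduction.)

Bidding your value €49412.8: you lose (since €49412.8 < €55840). Payoff €0.
Bidding €1384.8: you lose. Payoff €0.
Difference = €0 − €0 = €0; both bids lead to the same outcome because the competing bid is above both your value and your alternative bid.

€0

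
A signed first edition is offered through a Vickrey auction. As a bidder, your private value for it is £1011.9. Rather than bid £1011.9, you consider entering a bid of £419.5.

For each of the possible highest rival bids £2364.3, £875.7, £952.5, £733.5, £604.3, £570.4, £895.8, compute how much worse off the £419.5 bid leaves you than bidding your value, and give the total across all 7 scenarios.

£1439.2

The deviation costs you only when the competing bid falls strictly between £419.5 and £1011.9; elsewhere both bids give the same outcome.
£2364.3: outcomes coincide → loss £0.
£875.7: truthful payoff £136.2, deviation payoff £0 → loss £136.2.
£952.5: truthful payoff £59.4, deviation payoff £0 → loss £59.4.
£733.5: truthful payoff £278.4, deviation payoff £0 → loss £278.4.
£604.3: truthful payoff £407.6, deviation payoff £0 → loss £407.6.
£570.4: truthful payoff £441.5, deviation payoff £0 → loss £441.5.
£895.8: truthful payoff £116.1, deviation payoff £0 → loss £116.1.
Total loss = £136.2 + £59.4 + £278.4 + £407.6 + £441.5 + £116.1 = £1439.2.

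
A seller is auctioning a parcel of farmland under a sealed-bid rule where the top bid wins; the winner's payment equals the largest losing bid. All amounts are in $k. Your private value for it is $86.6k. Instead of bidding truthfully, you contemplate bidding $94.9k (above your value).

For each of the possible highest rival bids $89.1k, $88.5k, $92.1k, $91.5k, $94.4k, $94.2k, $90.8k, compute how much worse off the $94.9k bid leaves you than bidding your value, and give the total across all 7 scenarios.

$34.4k

The deviation costs you only when the competing bid falls strictly between $86.6k and $94.9k; elsewhere both bids give the same outcome.
$89.1k: truthful payoff $0k, deviation payoff −$2.5k → loss $2.5k.
$88.5k: truthful payoff $0k, deviation payoff −$1.9k → loss $1.9k.
$92.1k: truthful payoff $0k, deviation payoff −$5.5k → loss $5.5k.
$91.5k: truthful payoff $0k, deviation payoff −$4.9k → loss $4.9k.
$94.4k: truthful payoff $0k, deviation payoff −$7.8k → loss $7.8k.
$94.2k: truthful payoff $0k, deviation payoff −$7.6k → loss $7.6k.
$90.8k: truthful payoff $0k, deviation payoff −$4.2k → loss $4.2k.
Total loss = $2.5k + $1.9k + $5.5k + $4.9k + $7.8k + $7.6k + $4.2k = $34.4k.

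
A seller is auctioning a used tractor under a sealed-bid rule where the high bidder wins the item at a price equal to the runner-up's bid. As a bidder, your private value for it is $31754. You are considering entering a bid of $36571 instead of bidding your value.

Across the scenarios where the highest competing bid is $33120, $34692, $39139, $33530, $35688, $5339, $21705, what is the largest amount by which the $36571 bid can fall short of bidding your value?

$3934

$33120: truthful gives $0, deviation gives −$1366 → loss $1366.
$34692: truthful gives $0, deviation gives −$2938 → loss $2938.
$39139: same outcome either way → loss $0.
$33530: truthful gives $0, deviation gives −$1776 → loss $1776.
$35688: truthful gives $0, deviation gives −$3934 → loss $3934.
$5339: same outcome either way → loss $0.
$21705: same outcome either way → loss $0.
Maximum loss: $3934.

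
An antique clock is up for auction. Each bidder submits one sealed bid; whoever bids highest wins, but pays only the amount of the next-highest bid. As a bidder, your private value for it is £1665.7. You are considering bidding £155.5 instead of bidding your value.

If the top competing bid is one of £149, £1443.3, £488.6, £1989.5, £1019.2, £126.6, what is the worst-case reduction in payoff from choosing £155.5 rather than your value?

£1177.1

£149: same outcome either way → loss £0.
£1443.3: truthful gives £222.4, deviation gives £0 → loss £222.4.
£488.6: truthful gives £1177.1, deviation gives £0 → loss £1177.1.
£1989.5: same outcome either way → loss £0.
£1019.2: truthful gives £646.5, deviation gives £0 → loss £646.5.
£126.6: same outcome either way → loss £0.
Maximum loss: £1177.1.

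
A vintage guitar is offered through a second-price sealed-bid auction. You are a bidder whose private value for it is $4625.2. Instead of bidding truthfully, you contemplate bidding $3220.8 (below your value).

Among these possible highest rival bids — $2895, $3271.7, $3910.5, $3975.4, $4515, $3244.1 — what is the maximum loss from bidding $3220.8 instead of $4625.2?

$1381.1

$2895: same outcome either way → loss $0.
$3271.7: truthful gives $1353.5, deviation gives $0 → loss $1353.5.
$3910.5: truthful gives $714.7, deviation gives $0 → loss $714.7.
$3975.4: truthful gives $649.8, deviation gives $0 → loss $649.8.
$4515: truthful gives $110.2, deviation gives $0 → loss $110.2.
$3244.1: truthful gives $1381.1, deviation gives $0 → loss $1381.1.
Maximum loss: $1381.1.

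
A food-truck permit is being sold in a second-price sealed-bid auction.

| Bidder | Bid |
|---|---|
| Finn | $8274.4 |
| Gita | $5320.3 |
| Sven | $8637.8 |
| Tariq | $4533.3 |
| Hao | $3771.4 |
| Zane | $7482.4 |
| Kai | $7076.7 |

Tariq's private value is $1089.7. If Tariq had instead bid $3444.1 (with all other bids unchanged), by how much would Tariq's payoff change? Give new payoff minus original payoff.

$0

The highest bid among the other bidders is $8637.8; Tariq's bid doesn't change that.
Original bid $4533.3: Tariq is not highest (top rival bid is $8637.8); payoff $0.
Alternative bid $3444.1: Tariq is not highest (top rival bid is $8637.8); payoff $0.
Change in payoff = $0 − ($0) = $0.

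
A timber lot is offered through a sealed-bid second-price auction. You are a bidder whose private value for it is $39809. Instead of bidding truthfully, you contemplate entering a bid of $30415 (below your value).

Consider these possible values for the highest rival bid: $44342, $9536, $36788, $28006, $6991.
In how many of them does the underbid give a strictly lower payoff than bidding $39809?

1

The deviation hurts exactly when the highest competing bid lies strictly between $30415 and $39809 — underbidding then forfeits a profitable win.
$44342: above both → same outcome either way.
$9536: below both → same outcome either way.
$36788: inside the interval → strictly worse (loss $3021).
$28006: below both → same outcome either way.
$6991: below both → same outcome either way.
Count: 1.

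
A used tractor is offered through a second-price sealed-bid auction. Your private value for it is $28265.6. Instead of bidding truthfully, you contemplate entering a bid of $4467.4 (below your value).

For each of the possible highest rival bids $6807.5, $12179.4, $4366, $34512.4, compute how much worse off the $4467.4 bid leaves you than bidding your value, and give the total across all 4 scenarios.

$37544.3

The deviation costs you only when the competing bid falls strictly between $4467.4 and $28265.6; elsewhere both bids give the same outcome.
$6807.5: truthful payoff $21458.1, deviation payoff $0 → loss $21458.1.
$12179.4: truthful payoff $16086.2, deviation payoff $0 → loss $16086.2.
$4366: outcomes coincide → loss $0.
$34512.4: outcomes coincide → loss $0.
Total loss = $21458.1 + $16086.2 = $37544.3.
Truthful bidding weakly dominates here: raising your bid can only win items priced above your value, and lowering it can only forfeit items priced below.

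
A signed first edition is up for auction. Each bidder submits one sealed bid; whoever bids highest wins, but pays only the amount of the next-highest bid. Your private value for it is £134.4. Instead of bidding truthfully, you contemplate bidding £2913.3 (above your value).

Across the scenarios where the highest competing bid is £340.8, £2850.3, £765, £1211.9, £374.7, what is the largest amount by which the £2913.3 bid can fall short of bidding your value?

£2715.9

£340.8: truthful gives £0, deviation gives −£206.4 → loss £206.4.
£2850.3: truthful gives £0, deviation gives −£2715.9 → loss £2715.9.
£765: truthful gives £0, deviation gives −£630.6 → loss £630.6.
£1211.9: truthful gives £0, deviation gives −£1077.5 → loss £1077.5.
£374.7: truthful gives £0, deviation gives −£240.3 → loss £240.3.
Maximum loss: £2715.9.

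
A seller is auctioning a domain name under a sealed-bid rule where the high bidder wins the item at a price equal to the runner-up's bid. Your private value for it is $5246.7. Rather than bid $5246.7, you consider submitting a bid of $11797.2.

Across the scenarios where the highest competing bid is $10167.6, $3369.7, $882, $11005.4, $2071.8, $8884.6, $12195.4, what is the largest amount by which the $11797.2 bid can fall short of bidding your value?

$10167.6: truthful gives $0, deviation gives −$4920.9 → loss $4920.9.
$3369.7: same outcome either way → loss $0.
$882: same outcome either way → loss $0.
$11005.4: truthful gives $0, deviation gives −$5758.7 → loss $5758.7.
$2071.8: same outcome either way → loss $0.
$8884.6: truthful gives $0, deviation gives −$3637.9 → loss $3637.9.
$12195.4: same outcome either way → loss $0.
Maximum loss: $5758.7.

$5758.7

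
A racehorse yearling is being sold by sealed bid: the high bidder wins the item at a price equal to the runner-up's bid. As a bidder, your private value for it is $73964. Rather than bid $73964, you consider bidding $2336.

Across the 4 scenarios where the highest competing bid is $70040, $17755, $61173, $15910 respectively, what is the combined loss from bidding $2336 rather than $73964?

The deviation costs you only when the competing bid falls strictly between $2336 and $73964; elsewhere both bids give the same outcome.
$70040: truthful payoff $3924, deviation payoff $0 → loss $3924.
$17755: truthful payoff $56209, deviation payoff $0 → loss $56209.
$61173: truthful payoff $12791, deviation payoff $0 → loss $12791.
$15910: truthful payoff $58054, deviation payoff $0 → loss $58054.
Total loss = $3924 + $56209 + $12791 + $58054 = $130978.
In a second-price auction your bid sets only whether you win, not what you pay, so bidding your true value is weakly dominant.

$130978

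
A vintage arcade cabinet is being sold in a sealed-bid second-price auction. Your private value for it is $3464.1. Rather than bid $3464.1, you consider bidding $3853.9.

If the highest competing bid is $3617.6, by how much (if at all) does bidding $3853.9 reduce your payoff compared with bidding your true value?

$153.5

Bidding your value $3464.1: you lose (since $3464.1 < $3617.6). Payoff $0.
Bidding $3853.9: you win and pay $3617.6. Payoff $3464.1 − $3617.6 = −$153.5.
The competing bid $3617.6 lies between your value and your inflated bid, so overbidding wins an item priced above your value.
Loss from deviating = $0 − (−$153.5) = $153.5.
Because the price is fixed by the runner-up's bid, deviating from your value can only change a good outcome into a bad one — never the reverse.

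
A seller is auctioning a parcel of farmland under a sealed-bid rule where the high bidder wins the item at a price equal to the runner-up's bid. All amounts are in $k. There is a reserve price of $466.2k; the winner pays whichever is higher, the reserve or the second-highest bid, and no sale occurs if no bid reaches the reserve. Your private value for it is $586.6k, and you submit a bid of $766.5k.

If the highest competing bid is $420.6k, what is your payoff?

$120.4k

Your bid $766.5k is the highest and exceeds the reserve.
Price = max(second-highest bid, reserve) = max($420.6k, $466.2k) = $466.2k.
Payoff = $586.6k − $466.2k = $120.4k.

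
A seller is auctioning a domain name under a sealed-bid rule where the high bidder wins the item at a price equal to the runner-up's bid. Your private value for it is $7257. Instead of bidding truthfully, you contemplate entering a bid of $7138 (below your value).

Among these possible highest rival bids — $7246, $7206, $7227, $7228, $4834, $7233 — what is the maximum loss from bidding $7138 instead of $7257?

$51

$7246: truthful gives $11, deviation gives $0 → loss $11.
$7206: truthful gives $51, deviation gives $0 → loss $51.
$7227: truthful gives $30, deviation gives $0 → loss $30.
$7228: truthful gives $29, deviation gives $0 → loss $29.
$4834: same outcome either way → loss $0.
$7233: truthful gives $24, deviation gives $0 → loss $24.
Maximum loss: $51.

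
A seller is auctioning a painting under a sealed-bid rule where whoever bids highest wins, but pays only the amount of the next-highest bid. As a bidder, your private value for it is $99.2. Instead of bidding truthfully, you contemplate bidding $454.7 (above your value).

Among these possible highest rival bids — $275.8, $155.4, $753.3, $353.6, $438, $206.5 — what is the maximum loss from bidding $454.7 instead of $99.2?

$275.8: truthful gives $0, deviation gives −$176.6 → loss $176.6.
$155.4: truthful gives $0, deviation gives −$56.2 → loss $56.2.
$753.3: same outcome either way → loss $0.
$353.6: truthful gives $0, deviation gives −$254.4 → loss $254.4.
$438: truthful gives $0, deviation gives −$338.8 → loss $338.8.
$206.5: truthful gives $0, deviation gives −$107.3 → loss $107.3.
Maximum loss: $338.8.

$338.8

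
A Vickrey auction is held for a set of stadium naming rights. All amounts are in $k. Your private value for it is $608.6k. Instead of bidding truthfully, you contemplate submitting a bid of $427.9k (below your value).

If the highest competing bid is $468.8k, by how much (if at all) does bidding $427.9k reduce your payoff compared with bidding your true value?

Bidding your value $608.6k: you win (since $608.6k > $468.8k) and pay $468.8k. Payoff $139.8k.
Bidding $427.9k: you lose. Payoff $0k.
The competing bid $468.8k lies between your shaded bid and your value, so underbidding forfeits an item you could have won at a profitable price.
Loss from deviating = $139.8k − ($0k) = $139.8k.

$139.8k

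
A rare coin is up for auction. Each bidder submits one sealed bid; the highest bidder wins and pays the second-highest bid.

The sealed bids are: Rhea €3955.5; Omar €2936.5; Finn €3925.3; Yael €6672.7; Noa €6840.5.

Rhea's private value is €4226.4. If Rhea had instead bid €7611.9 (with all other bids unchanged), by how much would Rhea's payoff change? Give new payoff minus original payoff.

−€2614.1

The highest bid among the other bidders is €6840.5; Rhea's bid doesn't change that.
Original bid €3955.5: Rhea is not highest (top rival bid is €6840.5); payoff €0.
Alternative bid €7611.9: Rhea is highest, pays the top rival bid €6840.5; payoff €4226.4 − €6840.5 = −€2614.1.
Change in payoff = −€2614.1 − (€0) = −€2614.1.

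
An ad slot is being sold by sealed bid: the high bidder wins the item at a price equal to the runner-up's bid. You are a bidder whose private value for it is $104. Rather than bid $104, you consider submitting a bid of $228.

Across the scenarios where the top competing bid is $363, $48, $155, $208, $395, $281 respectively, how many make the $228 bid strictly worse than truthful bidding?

The deviation hurts exactly when the highest competing bid lies strictly between $104 and $228 — overbidding then wins at a price above your value.
$363: above both → same outcome either way.
$48: below both → same outcome either way.
$155: inside the interval → strictly worse (loss $51).
$208: inside the interval → strictly worse (loss $104).
$395: above both → same outcome either way.
$281: above both → same outcome either way.
Count: 2.

2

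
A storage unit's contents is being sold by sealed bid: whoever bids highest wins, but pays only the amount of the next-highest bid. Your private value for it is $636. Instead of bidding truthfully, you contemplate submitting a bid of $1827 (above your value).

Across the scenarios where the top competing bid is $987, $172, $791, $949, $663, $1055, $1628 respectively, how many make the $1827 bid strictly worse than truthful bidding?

6

The deviation hurts exactly when the highest competing bid lies strictly between $636 and $1827 — overbidding then wins at a price above your value.
$987: inside the interval → strictly worse (loss $351).
$172: below both → same outcome either way.
$791: inside the interval → strictly worse (loss $155).
$949: inside the interval → strictly worse (loss $313).
$663: inside the interval → strictly worse (loss $27).
$1055: inside the interval → strictly worse (loss $419).
$1628: inside the interval → strictly worse (loss $992).
Count: 6.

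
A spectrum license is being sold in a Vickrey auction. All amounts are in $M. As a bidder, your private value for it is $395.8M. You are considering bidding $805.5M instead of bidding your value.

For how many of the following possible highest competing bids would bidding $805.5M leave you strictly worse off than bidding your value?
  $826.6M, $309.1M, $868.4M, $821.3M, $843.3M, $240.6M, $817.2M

0

The deviation hurts exactly when the highest competing bid lies strictly between $395.8M and $805.5M — overbidding then wins at a price above your value.
$826.6M: above both → same outcome either way.
$309.1M: below both → same outcome either way.
$868.4M: above both → same outcome either way.
$821.3M: above both → same outcome either way.
$843.3M: above both → same outcome either way.
$240.6M: below both → same outcome either way.
$817.2M: above both → same outcome either way.
Count: 0.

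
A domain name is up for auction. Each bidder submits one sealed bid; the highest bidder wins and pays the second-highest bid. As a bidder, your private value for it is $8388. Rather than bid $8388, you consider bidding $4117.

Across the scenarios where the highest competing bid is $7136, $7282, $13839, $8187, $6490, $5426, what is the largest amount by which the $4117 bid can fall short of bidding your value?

$2962

$7136: truthful gives $1252, deviation gives $0 → loss $1252.
$7282: truthful gives $1106, deviation gives $0 → loss $1106.
$13839: same outcome either way → loss $0.
$8187: truthful gives $201, deviation gives $0 → loss $201.
$6490: truthful gives $1898, deviation gives $0 → loss $1898.
$5426: truthful gives $2962, deviation gives $0 → loss $2962.
Maximum loss: $2962.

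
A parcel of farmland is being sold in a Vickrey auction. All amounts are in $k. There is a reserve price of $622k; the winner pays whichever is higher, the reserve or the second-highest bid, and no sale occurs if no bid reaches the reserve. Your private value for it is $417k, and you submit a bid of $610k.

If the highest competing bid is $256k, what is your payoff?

Your bid $610k is the highest bid but falls below the reserve $622k, so the item goes unsold. Payoff $0k.

$0k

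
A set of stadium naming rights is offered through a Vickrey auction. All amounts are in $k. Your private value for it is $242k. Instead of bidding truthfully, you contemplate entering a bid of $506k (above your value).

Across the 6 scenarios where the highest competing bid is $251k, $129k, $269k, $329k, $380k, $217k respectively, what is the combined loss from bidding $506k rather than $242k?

$261k

The deviation costs you only when the competing bid falls strictly between $242k and $506k; elsewhere both bids give the same outcome.
$251k: truthful payoff $0k, deviation payoff −$9k → loss $9k.
$129k: outcomes coincide → loss $0k.
$269k: truthful payoff $0k, deviation payoff −$27k → loss $27k.
$329k: truthful payoff $0k, deviation payoff −$87k → loss $87k.
$380k: truthful payoff $0k, deviation payoff −$138k → loss $138k.
$217k: outcomes coincide → loss $0k.
Total loss = $9k + $27k + $87k + $138k = $261k.
Truthful bidding weakly dominates here: raising your bid can only win items priced above your value, and lowering it can only forfeit items priced below.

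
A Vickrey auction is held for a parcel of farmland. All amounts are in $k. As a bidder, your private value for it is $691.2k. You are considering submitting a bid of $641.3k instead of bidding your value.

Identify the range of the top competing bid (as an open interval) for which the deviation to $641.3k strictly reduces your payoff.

If the competing bid is below $641.3k, both bids win at the same price — no difference.
If it is above $691.2k, both bids lose — no difference.
If it lies strictly between $641.3k and $691.2k, bidding your value wins at a price below your value (positive payoff) while bidding $641.3k loses (payoff 0).
So the deviation strictly hurts on the open interval ($641.3k, $691.2k).

($641.3k, $691.2k)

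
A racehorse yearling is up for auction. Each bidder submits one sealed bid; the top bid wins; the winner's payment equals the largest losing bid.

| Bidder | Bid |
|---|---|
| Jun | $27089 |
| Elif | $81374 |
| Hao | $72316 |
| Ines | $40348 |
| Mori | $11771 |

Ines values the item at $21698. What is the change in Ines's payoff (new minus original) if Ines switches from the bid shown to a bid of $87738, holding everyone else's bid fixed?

−$59676

The highest bid among the other bidders is $81374; Ines's bid doesn't change that.
Original bid $40348: Ines is not highest (top rival bid is $81374); payoff $0.
Alternative bid $87738: Ines is highest, pays the top rival bid $81374; payoff $21698 − $81374 = −$59676.
Change in payoff = −$59676 − ($0) = −$59676.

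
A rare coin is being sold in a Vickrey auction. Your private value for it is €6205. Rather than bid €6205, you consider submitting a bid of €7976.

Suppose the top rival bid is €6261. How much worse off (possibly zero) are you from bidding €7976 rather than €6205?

Bidding your value €6205: you lose (since €6205 < €6261). Payoff €0.
Bidding €7976: you win and pay €6261. Payoff €6205 − €6261 = −€56.
The competing bid €6261 lies between your value and your inflated bid, so overbidding wins an item priced above your value.
Loss from deviating = €0 − (−€56) = €56.
In a second-price auction your bid sets only whether you win, not what you pay, so bidding your true value is weakly dominant.

€56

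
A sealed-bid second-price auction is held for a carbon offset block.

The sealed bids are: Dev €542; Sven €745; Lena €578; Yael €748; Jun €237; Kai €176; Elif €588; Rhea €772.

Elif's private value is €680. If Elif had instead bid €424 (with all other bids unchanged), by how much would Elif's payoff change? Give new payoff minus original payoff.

€0

The highest bid among the other bidders is €772; Elif's bid doesn't change that.
Original bid €588: Elif is not highest (top rival bid is €772); payoff €0.
Alternative bid €424: Elif is not highest (top rival bid is €772); payoff €0.
Change in payoff = €0 − (€0) = €0.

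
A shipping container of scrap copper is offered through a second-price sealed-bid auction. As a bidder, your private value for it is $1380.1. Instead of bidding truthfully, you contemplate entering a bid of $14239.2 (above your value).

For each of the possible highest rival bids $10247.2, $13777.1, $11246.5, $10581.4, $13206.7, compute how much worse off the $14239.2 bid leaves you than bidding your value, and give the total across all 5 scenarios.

$52158.4

The deviation costs you only when the competing bid falls strictly between $1380.1 and $14239.2; elsewhere both bids give the same outcome.
$10247.2: truthful payoff $0, deviation payoff −$8867.1 → loss $8867.1.
$13777.1: truthful payoff $0, deviation payoff −$12397 → loss $12397.
$11246.5: truthful payoff $0, deviation payoff −$9866.4 → loss $9866.4.
$10581.4: truthful payoff $0, deviation payoff −$9201.3 → loss $9201.3.
$13206.7: truthful payoff $0, deviation payoff −$11826.6 → loss $11826.6.
Total loss = $8867.1 + $12397 + $9866.4 + $9201.3 + $11826.6 = $52158.4.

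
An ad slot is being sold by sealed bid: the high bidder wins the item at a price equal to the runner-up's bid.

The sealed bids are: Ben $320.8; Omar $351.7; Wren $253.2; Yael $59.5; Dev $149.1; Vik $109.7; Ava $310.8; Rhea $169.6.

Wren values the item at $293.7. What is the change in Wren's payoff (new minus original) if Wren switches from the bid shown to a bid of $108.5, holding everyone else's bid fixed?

The highest bid among the other bidders is $351.7; Wren's bid doesn't change that.
Original bid $253.2: Wren is not highest (top rival bid is $351.7); payoff $0.
Alternative bid $108.5: Wren is not highest (top rival bid is $351.7); payoff $0.
Change in payoff = $0 − ($0) = $0.

$0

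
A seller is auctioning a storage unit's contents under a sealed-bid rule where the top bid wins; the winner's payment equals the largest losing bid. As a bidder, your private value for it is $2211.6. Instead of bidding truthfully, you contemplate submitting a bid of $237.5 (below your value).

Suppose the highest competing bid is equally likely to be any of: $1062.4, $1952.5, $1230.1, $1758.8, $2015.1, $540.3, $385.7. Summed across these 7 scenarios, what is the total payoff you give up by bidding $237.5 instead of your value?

$6536.3

The deviation costs you only when the competing bid falls strictly between $237.5 and $2211.6; elsewhere both bids give the same outcome.
$1062.4: truthful payoff $1149.2, deviation payoff $0 → loss $1149.2.
$1952.5: truthful payoff $259.1, deviation payoff $0 → loss $259.1.
$1230.1: truthful payoff $981.5, deviation payoff $0 → loss $981.5.
$1758.8: truthful payoff $452.8, deviation payoff $0 → loss $452.8.
$2015.1: truthful payoff $196.5, deviation payoff $0 → loss $196.5.
$540.3: truthful payoff $1671.3, deviation payoff $0 → loss $1671.3.
$385.7: truthful payoff $1825.9, deviation payoff $0 → loss $1825.9.
Total loss = $1149.2 + $259.1 + $981.5 + $452.8 + $196.5 + $1671.3 + $1825.9 = $6536.3.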